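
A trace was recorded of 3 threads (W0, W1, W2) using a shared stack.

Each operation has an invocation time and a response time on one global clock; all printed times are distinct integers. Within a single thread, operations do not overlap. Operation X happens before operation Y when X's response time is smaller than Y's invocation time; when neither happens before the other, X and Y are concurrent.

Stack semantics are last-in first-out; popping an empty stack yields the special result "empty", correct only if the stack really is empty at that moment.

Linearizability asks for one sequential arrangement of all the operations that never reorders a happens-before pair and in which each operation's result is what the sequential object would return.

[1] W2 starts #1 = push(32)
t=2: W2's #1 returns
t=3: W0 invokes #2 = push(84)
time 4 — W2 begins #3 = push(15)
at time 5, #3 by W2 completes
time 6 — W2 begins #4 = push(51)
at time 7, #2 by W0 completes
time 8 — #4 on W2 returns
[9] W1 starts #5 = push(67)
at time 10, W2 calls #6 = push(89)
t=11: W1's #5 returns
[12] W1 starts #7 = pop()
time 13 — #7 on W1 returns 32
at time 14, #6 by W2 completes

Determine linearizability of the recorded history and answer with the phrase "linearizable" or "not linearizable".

already the first 13 events (up to #7's response at time 13) admit no linearization; the first 12 still do
all 3 real-time-respecting orders fail — 6 completed stack operations, no legal replay
include/drop combinations of the 1 pending operation (#6) were all tried; none helps
for example #1, #2, #3, #4, #5, #7 (pending dropped) fails at step 6: #7 pop() → 32 is not legal there
for example #1, #3, #2, #4, #5, #7 (pending dropped) fails at step 6: #7 pop() → 32 is not legal there

not linearizable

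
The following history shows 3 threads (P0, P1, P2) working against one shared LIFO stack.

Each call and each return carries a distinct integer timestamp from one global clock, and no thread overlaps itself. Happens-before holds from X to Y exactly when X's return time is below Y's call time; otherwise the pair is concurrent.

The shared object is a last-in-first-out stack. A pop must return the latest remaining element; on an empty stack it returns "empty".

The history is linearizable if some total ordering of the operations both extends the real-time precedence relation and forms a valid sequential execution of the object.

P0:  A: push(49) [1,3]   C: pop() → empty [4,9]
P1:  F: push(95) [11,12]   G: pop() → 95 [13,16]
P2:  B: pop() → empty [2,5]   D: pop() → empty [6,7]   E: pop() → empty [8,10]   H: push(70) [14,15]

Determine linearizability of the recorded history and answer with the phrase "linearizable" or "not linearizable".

not linearizable

through event 8 a valid linearization exists; event 9 (C responding at time 9) ends that
the 4 completed operations admit 5 real-time orders; each fails the LIFO stack replay
include/drop combinations of the 1 pending operation (E) were all tried; none helps
for example A, B, C, D (pending dropped) fails at step 2: B pop() → empty is not legal there
for example A, B, D, C (pending dropped) fails at step 2: B pop() → empty is not legal there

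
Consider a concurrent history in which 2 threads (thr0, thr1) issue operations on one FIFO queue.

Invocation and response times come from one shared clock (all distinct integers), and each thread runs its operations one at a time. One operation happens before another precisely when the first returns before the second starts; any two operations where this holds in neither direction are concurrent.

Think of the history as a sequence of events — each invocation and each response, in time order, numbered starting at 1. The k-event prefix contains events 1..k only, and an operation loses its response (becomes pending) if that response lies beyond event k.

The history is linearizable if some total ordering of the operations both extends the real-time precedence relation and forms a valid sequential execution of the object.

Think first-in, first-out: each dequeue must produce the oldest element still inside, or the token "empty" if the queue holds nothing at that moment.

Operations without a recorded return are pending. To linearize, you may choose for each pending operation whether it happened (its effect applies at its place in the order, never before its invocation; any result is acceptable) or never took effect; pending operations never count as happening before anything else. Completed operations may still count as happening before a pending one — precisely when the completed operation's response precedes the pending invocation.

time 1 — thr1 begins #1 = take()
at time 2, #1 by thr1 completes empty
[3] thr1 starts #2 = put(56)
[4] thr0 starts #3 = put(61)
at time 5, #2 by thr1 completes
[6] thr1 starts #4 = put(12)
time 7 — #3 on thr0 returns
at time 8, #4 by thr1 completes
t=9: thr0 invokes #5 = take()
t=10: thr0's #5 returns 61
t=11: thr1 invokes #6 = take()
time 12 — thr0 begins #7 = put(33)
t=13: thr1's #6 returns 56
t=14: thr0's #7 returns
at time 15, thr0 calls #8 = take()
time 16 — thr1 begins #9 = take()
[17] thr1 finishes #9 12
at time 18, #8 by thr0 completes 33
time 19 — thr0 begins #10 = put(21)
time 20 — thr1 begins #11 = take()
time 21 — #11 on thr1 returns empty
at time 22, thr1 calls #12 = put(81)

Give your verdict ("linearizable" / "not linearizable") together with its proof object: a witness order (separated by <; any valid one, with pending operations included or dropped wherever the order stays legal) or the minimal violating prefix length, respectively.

step 1: #1 take() → empty — queue <>
step 2: #3 put(61) — queue <61>
step 3: #2 put(56) — queue <61,56>
step 4: #4 put(12) — queue <61,56,12>
step 5: #5 take() → 61 — queue <56,12>
step 6: #6 take() → 56 — queue <12>
step 7: #7 put(33) — queue <12,33>
step 8: #9 take() → 12 — queue <33>
step 9: #8 take() → 33 — queue <>
step 10: #11 take() → empty — queue <>

linearizable — witness: #1 < #3 < #2 < #4 < #5 < #6 < #7 < #9 < #8 < #11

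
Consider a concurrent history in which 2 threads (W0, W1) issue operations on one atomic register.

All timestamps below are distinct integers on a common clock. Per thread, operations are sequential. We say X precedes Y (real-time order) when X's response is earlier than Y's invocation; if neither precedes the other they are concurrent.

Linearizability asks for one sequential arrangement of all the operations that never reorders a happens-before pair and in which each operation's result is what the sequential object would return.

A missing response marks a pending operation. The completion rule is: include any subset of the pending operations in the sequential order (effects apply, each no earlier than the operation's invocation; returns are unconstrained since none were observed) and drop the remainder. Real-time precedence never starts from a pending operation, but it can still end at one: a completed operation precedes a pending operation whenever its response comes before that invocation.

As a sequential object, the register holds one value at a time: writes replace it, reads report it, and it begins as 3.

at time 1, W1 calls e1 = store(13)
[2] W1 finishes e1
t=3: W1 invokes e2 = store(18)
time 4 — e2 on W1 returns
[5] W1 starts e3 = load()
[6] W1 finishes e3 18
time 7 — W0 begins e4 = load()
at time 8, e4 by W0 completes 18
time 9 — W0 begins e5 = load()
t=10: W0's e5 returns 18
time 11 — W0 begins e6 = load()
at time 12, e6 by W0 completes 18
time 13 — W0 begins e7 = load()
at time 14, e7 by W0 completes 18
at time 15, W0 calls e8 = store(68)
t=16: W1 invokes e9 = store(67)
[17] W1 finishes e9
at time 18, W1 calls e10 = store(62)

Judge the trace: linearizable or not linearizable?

linearizable

one valid linearization: e1, e2, e3, e4, e5, e6, e7, e8, e9
1. e1 store(13), leaving value 13
2. e2 store(18), leaving value 18
3. e3 load() → 18, leaving value 18
4. e4 load() → 18, leaving value 18
5. e5 load() → 18, leaving value 18
6. e6 load() → 18, leaving value 18
7. e7 load() → 18, leaving value 18
8. e8 store(68) (pending, included), leaving value 68
9. e9 store(67), leaving value 67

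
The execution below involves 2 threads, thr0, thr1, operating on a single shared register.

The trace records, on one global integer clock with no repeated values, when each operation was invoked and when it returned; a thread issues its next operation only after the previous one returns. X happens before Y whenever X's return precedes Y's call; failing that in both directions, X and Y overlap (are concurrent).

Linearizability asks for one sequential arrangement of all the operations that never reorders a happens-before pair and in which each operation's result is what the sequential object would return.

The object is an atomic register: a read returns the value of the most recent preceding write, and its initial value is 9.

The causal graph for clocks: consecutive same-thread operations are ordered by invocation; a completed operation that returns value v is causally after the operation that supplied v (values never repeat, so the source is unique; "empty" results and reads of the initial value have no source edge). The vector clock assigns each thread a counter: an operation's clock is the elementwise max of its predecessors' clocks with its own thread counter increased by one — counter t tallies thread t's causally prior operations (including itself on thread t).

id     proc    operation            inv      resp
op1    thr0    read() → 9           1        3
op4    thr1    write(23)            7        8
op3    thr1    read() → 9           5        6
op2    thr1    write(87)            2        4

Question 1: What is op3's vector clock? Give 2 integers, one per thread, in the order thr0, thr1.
Answer: (0, 2)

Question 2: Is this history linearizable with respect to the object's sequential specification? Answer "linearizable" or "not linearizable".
through event 5 a valid linearization exists; event 6 (op3 responding at time 6) ends that
real-time-consistent orders of the 3 completed operations: 2 — all fail the register replay
one such order, op1, op2, op3, breaks at step 3 where op3 read() → 9 is illegal
one such order, op2, op1, op3, breaks at step 2 where op1 read() → 9 is illegal

not linearizable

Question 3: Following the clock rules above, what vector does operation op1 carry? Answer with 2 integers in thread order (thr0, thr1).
Answer: (1, 0)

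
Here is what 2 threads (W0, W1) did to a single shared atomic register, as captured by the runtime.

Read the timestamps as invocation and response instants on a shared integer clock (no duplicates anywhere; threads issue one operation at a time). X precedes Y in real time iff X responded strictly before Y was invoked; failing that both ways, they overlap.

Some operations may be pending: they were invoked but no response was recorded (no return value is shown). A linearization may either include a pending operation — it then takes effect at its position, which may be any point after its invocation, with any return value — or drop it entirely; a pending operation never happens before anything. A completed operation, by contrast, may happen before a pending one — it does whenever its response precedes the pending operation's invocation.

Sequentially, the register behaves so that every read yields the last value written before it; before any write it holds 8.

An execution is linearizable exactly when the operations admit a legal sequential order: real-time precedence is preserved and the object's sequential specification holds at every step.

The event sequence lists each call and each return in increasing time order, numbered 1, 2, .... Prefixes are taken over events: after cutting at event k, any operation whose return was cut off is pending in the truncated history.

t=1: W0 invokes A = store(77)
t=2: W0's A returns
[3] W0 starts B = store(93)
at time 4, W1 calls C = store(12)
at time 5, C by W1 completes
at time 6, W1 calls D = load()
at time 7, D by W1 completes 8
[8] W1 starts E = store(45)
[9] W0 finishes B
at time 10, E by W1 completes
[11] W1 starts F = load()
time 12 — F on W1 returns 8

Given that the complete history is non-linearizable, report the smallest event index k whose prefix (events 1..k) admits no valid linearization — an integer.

events 1..6 are linearizable, e.g. via A, B, C:
1. A store(77), leaving value 77
2. B store(93) (pending, included), leaving value 93
3. C store(12), leaving value 12
adding event 7 (D responds at 7) leaves no legal real-time order
no completion choice of the 1 pending operation (B) rescues it — every subset was tried
one such order, A, C, D (pending dropped), breaks at step 3 where D load() → 8 is illegal

7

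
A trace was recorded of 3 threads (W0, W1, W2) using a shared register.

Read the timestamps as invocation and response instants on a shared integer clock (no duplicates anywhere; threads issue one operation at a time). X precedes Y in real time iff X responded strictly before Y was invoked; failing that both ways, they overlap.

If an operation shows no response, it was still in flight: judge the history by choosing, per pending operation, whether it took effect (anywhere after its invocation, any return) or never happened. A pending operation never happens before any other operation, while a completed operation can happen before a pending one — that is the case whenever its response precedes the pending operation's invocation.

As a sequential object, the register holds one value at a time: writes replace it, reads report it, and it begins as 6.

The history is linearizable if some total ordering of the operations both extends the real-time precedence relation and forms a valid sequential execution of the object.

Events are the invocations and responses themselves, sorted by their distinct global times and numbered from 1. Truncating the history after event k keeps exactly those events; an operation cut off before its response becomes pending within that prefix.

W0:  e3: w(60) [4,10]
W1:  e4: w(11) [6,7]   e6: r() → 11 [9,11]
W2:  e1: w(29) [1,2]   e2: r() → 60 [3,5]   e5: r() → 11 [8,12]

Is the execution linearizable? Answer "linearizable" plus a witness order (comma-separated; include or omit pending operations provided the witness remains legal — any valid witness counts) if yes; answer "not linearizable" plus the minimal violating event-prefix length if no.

1. e1 w(29), leaving value 29
2. e3 w(60), leaving value 60
3. e2 r() → 60, leaving value 60
4. e4 w(11), leaving value 11
5. e5 r() → 11, leaving value 11
6. e6 r() → 11, leaving value 11

linearizable — witness: e1, e3, e2, e4, e5, e6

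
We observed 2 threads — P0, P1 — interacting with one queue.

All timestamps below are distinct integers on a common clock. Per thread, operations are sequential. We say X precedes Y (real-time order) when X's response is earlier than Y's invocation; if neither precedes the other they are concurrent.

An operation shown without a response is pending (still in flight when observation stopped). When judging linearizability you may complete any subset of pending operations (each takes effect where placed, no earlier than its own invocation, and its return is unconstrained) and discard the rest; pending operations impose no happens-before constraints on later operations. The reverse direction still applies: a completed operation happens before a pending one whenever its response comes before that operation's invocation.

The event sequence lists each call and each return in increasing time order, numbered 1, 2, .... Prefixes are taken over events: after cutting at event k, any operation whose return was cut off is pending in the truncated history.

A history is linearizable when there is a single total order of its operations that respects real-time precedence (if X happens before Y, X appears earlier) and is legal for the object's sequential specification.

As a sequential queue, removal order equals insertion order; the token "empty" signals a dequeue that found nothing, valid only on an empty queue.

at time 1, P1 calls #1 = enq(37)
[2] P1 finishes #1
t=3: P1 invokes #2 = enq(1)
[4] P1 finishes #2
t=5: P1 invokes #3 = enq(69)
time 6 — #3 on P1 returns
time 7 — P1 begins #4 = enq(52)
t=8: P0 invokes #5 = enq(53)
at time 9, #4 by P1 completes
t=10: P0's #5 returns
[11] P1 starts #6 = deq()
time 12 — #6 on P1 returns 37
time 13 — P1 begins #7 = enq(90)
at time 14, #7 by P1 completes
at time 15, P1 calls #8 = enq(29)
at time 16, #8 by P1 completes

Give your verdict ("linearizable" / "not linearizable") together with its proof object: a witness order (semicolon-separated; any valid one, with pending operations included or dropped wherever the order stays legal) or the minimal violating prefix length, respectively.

step 1: #1 enq(37) — queue <37>
step 2: #2 enq(1) — queue <37,1>
step 3: #3 enq(69) — queue <37,1,69>
step 4: #4 enq(52) — queue <37,1,69,52>
step 5: #5 enq(53) — queue <37,1,69,52,53>
step 6: #6 deq() → 37 — queue <1,69,52,53>
step 7: #7 enq(90) — queue <1,69,52,53,90>
step 8: #8 enq(29) — queue <1,69,52,53,90,29>

linearizable — witness: #1; #2; #3; #4; #5; #6; #7; #8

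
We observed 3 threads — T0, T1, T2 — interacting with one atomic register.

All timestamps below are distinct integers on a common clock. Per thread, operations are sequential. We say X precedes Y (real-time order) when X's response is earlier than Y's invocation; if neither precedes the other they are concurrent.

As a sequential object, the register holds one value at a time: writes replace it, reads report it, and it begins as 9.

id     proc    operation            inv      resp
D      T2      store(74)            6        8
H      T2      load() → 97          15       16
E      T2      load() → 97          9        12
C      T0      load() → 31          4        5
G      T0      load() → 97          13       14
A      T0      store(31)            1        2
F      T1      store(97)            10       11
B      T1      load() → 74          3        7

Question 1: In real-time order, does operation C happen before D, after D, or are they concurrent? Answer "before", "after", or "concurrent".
Answer: before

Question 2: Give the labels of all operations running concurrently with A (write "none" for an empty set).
Answer: none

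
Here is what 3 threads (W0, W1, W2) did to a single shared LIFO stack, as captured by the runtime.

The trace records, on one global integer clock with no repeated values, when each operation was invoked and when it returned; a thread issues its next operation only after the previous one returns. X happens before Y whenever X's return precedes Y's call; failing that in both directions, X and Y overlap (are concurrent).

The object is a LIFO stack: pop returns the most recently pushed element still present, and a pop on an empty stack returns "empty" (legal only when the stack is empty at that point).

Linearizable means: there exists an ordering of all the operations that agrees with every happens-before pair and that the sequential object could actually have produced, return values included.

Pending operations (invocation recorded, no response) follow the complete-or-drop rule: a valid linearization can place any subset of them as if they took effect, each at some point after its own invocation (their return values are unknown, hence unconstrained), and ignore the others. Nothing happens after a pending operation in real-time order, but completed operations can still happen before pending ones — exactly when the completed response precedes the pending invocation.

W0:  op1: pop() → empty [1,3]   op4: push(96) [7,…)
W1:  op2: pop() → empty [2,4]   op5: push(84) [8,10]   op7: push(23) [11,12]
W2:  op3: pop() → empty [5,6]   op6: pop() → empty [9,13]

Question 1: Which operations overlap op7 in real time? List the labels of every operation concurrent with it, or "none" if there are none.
op4, op6

op7 spans [11,12]: anything still running between times 11 and 12 counts as concurrent
op1 [1,3]: before
op2 [2,4]: before
op3 [5,6]: before
op4 [7,…): concurrent
op5 [8,10]: before
op6 [9,13]: concurrent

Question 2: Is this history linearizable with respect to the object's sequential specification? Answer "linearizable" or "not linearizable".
linearizable

one valid linearization: op1, op2, op3, op6, op4, op5, op7
step 1: op1 pop() → empty — stack <>
step 2: op2 pop() → empty — stack <>
step 3: op3 pop() → empty — stack <>
step 4: op6 pop() → empty — stack <>
step 5: op4 push(96) (pending, included) — stack <96>
step 6: op5 push(84) — stack <96,84>
step 7: op7 push(23) — stack <96,84,23>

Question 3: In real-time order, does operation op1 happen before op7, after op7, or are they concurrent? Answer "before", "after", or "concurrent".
before

op1 spans [1,3], op7 spans [11,12]
resp(op1)=3 < inv(op7)=11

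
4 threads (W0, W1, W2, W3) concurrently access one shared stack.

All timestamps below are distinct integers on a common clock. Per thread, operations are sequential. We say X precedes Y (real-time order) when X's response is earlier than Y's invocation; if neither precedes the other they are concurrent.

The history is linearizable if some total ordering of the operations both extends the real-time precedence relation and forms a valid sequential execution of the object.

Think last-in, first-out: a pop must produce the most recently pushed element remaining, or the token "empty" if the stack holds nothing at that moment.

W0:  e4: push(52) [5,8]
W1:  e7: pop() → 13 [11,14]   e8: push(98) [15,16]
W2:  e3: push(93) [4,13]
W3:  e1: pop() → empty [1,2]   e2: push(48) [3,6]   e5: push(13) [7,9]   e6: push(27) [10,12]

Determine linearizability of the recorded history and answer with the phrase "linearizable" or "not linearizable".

one valid linearization: e1, e2, e3, e4, e5, e7, e6, e8
after step 1 (e1 pop() → empty): stack <>
after step 2 (e2 push(48)): stack <48>
after step 3 (e3 push(93)): stack <48,93>
after step 4 (e4 push(52)): stack <48,93,52>
after step 5 (e5 push(13)): stack <48,93,52,13>
after step 6 (e7 pop() → 13): stack <48,93,52>
after step 7 (e6 push(27)): stack <48,93,52,27>
after step 8 (e8 push(98)): stack <48,93,52,27,98>

linearizable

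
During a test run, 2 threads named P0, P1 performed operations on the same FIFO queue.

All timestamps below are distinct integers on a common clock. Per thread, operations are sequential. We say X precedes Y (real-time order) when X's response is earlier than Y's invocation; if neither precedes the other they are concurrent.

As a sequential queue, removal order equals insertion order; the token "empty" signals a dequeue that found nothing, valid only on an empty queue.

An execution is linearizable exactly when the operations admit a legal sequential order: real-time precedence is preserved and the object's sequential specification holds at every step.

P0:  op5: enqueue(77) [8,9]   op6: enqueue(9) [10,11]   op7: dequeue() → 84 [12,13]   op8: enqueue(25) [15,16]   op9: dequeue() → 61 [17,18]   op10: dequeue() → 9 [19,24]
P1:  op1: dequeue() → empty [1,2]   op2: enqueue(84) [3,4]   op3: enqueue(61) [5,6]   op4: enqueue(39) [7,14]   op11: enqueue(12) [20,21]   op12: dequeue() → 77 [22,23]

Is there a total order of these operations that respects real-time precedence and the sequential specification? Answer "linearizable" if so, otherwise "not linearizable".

linearizable

a witness: op1, op2, op3, op5, op6, op4, op7, op8, op9, op11, op12, op10
step 1: op1 dequeue() → empty — queue <>
step 2: op2 enqueue(84) — queue <84>
step 3: op3 enqueue(61) — queue <84,61>
step 4: op5 enqueue(77) — queue <84,61,77>
step 5: op6 enqueue(9) — queue <84,61,77,9>
step 6: op4 enqueue(39) — queue <84,61,77,9,39>
step 7: op7 dequeue() → 84 — queue <61,77,9,39>
step 8: op8 enqueue(25) — queue <61,77,9,39,25>
step 9: op9 dequeue() → 61 — queue <77,9,39,25>
step 10: op11 enqueue(12) — queue <77,9,39,25,12>
step 11: op12 dequeue() → 77 — queue <9,39,25,12>
step 12: op10 dequeue() → 9 — queue <39,25,12>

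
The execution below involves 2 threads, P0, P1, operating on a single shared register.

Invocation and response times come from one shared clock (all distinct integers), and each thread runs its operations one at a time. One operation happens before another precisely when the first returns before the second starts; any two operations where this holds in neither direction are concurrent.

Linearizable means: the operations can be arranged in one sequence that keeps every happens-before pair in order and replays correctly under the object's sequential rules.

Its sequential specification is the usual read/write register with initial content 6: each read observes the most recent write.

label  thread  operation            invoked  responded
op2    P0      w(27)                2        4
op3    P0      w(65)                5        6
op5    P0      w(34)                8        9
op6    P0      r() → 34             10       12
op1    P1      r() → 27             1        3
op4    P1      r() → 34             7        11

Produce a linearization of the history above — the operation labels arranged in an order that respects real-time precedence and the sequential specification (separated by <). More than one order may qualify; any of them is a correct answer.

step 1: op2 w(27) — value 27
step 2: op1 r() → 27 — value 27
step 3: op3 w(65) — value 65
step 4: op5 w(34) — value 34
step 5: op4 r() → 34 — value 34
step 6: op6 r() → 34 — value 34

op2 < op1 < op3 < op5 < op4 < op6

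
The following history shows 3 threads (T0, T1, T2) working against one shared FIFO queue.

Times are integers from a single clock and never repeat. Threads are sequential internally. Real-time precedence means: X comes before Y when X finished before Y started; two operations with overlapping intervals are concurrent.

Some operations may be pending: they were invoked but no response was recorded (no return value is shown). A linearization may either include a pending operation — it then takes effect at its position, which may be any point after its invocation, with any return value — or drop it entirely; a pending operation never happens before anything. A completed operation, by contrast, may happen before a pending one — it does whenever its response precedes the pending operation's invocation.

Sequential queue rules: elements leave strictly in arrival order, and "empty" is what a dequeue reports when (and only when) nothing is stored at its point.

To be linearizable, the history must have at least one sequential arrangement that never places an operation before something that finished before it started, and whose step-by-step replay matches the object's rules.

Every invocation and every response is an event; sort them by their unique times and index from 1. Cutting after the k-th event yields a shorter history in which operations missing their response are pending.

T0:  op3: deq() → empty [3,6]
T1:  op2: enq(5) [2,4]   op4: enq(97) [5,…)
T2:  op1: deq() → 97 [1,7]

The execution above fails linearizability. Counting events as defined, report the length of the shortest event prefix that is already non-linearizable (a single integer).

7

a valid linearization of events 1..6 exists, for instance op1, op3, op2:
1. op1 deq() (pending, included), leaving queue <>
2. op3 deq() → empty, leaving queue <>
3. op2 enq(5), leaving queue <5>
include event 7 — op1 responding at 7 — and every candidate order breaks
include/drop combinations of the 1 pending operation (op4) were all tried; none helps
e.g. op1, op2, op3 (pending dropped): illegal at step 1, since op1 deq() → 97 cannot apply there
e.g. op1, op3, op2 (pending dropped): illegal at step 1, since op1 deq() → 97 cannot apply there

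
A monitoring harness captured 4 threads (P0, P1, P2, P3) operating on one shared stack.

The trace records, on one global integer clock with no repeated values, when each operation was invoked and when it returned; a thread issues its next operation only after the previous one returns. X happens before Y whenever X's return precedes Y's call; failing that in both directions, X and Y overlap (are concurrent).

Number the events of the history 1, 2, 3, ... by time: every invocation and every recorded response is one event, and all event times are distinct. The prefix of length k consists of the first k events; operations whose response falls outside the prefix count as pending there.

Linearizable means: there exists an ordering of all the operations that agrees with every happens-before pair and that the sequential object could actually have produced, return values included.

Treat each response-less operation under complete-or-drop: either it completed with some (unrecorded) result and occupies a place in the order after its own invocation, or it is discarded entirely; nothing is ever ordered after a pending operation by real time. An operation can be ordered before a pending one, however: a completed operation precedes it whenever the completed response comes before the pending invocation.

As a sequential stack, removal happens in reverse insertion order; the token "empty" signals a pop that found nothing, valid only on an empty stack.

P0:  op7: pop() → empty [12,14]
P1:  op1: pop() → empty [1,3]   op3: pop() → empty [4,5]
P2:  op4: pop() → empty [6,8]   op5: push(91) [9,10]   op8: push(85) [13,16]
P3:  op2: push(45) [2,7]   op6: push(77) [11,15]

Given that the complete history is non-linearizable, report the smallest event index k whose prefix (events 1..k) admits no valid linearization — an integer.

14

a valid linearization of events 1..13 exists, for instance op1, op3, op4, op2, op5:
step 1: op1 pop() → empty — stack <>
step 2: op3 pop() → empty — stack <>
step 3: op4 pop() → empty — stack <>
step 4: op2 push(45) — stack <45>
step 5: op5 push(91) — stack <45,91>
at event 14 (op7's time-14 response) nothing linearizes any more
no completion choice of the 2 pending operations (op6, op8) rescues it — every subset was tried
one such order, op1, op2, op3, op4, op5, op7 (pending dropped), breaks at step 3 where op3 pop() → empty is illegal
one such order, op1, op3, op2, op4, op5, op7 (pending dropped), breaks at step 4 where op4 pop() → empty is illegal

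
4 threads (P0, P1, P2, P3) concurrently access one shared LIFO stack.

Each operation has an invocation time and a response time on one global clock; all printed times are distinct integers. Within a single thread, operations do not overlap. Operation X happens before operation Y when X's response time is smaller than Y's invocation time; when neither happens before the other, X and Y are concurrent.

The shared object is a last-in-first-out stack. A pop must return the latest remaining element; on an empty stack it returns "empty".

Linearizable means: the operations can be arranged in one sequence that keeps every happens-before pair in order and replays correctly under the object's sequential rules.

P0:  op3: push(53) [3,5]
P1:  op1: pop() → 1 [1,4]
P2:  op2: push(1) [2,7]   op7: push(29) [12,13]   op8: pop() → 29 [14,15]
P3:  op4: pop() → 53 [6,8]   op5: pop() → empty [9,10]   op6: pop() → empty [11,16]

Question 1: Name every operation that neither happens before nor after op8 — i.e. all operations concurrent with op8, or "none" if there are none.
op8 spans [14,15]: anything still running between times 14 and 15 counts as concurrent
op1 [1,4]: before
op2 [2,7]: before
op3 [3,5]: before
op4 [6,8]: before
op5 [9,10]: before
op6 [11,16]: concurrent
op7 [12,13]: before

op6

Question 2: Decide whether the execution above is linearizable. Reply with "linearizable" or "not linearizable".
one valid linearization: op2, op1, op3, op4, op5, op6, op7, op8
step 1: op2 push(1) — stack <1>
step 2: op1 pop() → 1 — stack <>
step 3: op3 push(53) — stack <53>
step 4: op4 pop() → 53 — stack <>
step 5: op5 pop() → empty — stack <>
step 6: op6 pop() → empty — stack <>
step 7: op7 push(29) — stack <29>
step 8: op8 pop() → 29 — stack <>

linearizable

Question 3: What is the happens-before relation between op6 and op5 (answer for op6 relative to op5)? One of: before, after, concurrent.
op6 spans [11,16], op5 spans [9,10]
resp(op5)=10 < inv(op6)=11

after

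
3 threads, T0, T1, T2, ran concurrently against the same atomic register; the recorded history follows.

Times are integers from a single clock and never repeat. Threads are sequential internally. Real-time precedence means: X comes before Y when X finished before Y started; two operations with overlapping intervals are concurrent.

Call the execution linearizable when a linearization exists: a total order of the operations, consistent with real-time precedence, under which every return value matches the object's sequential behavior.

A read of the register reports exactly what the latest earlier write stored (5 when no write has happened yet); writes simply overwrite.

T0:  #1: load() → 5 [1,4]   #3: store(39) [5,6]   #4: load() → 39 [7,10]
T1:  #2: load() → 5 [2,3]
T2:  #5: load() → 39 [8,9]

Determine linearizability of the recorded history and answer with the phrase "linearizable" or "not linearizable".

one valid linearization: #1, #2, #3, #4, #5
after step 1 (#1 load() → 5): value 5
after step 2 (#2 load() → 5): value 5
after step 3 (#3 store(39)): value 39
after step 4 (#4 load() → 39): value 39
after step 5 (#5 load() → 39): value 39

linearizable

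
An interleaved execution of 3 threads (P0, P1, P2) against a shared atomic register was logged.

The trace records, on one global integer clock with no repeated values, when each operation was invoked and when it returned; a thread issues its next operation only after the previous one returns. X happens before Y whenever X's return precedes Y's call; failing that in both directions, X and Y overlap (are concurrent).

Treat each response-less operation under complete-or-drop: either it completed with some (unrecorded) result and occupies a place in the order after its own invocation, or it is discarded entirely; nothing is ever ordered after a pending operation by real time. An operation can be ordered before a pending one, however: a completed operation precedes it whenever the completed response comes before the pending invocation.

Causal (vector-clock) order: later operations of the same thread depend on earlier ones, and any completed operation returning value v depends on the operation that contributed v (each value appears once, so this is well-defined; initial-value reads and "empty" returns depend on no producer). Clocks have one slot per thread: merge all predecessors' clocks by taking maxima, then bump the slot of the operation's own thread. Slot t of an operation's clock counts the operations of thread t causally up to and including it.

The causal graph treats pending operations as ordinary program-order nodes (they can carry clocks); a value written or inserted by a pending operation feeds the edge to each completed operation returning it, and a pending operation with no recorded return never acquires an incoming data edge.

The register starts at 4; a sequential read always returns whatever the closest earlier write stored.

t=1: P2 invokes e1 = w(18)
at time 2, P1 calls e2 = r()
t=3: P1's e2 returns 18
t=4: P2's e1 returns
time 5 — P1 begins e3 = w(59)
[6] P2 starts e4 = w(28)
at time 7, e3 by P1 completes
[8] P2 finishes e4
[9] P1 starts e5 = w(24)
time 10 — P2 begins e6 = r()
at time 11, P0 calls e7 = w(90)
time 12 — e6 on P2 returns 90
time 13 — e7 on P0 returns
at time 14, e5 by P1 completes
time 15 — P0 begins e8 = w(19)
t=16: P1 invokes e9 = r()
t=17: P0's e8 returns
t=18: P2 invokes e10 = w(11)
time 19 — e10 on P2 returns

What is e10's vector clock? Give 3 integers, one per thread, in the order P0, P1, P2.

(1, 0, 4)

e1 (invocation 1): nothing precedes it; P2's component alone gives (0, 0, 1)
e7 (invocation 11): nothing precedes it; P0's component alone gives (1, 0, 0)
VC(e4, invoked at 6): max of VC(e1)=(0, 0, 1), then +1 on thread P2 → (0, 0, 2)
VC(e2, invoked at 2): max of VC(e1)=(0, 0, 1), then +1 on thread P1 → (0, 1, 1)
VC(e8, invoked at 15): max of VC(e7)=(1, 0, 0), then +1 on thread P0 → (2, 0, 0)
VC(e3, invoked at 5): max of VC(e2)=(0, 1, 1), then +1 on thread P1 → (0, 2, 1)
VC(e5, invoked at 9): max of VC(e3)=(0, 2, 1), then +1 on thread P1 → (0, 3, 1)
VC(e6, invoked at 10): max of VC(e4)=(0, 0, 2), VC(e7)=(1, 0, 0), then +1 on thread P2 → (1, 0, 3)
VC(e9, invoked at 16): max of VC(e5)=(0, 3, 1), then +1 on thread P1 → (0, 4, 1)
VC(e10, invoked at 18): max of VC(e6)=(1, 0, 3), then +1 on thread P2 → (1, 0, 4)
target: VC(e10) = (1, 0, 4)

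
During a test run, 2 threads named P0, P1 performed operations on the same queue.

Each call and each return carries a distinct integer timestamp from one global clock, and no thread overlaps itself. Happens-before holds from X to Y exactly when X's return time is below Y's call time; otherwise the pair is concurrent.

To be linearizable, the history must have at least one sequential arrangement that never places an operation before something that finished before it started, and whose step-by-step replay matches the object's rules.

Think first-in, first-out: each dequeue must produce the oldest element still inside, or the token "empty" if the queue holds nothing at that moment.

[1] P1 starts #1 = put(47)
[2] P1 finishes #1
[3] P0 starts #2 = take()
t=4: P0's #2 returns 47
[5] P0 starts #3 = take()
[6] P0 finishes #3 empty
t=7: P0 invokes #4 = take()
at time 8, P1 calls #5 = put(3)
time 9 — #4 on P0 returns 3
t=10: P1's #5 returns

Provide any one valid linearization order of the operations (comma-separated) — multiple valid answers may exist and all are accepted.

#1, #2, #3, #5, #4

after step 1 (#1 put(47)): queue <47>
after step 2 (#2 take() → 47): queue <>
after step 3 (#3 take() → empty): queue <>
after step 4 (#5 put(3)): queue <3>
after step 5 (#4 take() → 3): queue <>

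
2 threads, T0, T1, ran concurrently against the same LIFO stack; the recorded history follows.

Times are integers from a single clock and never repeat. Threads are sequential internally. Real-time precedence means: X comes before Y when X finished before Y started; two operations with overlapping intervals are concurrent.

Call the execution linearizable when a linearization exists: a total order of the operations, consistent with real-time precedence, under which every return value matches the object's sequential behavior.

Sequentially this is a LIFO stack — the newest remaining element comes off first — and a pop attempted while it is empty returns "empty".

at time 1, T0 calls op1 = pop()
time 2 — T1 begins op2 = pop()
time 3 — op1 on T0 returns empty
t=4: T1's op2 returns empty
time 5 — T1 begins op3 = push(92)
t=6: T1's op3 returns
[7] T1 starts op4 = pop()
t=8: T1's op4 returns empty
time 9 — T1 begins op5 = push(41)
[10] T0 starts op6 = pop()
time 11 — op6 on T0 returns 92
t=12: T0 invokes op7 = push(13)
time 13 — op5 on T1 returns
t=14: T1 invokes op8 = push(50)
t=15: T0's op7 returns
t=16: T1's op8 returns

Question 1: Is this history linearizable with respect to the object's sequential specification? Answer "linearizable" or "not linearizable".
the violation lands at event 8, op4's response at time 8: events 1..7 linearize, events 1..8 do not
2 orders of the 4 completed LIFO stack ops respect real time; none is legal
sample order op1, op2, op3, op4 stalls at step 4 — op4 pop() → empty has no legal effect
sample order op2, op1, op3, op4 stalls at step 4 — op4 pop() → empty has no legal effect

not linearizable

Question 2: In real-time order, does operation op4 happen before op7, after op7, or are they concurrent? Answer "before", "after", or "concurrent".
Answer: before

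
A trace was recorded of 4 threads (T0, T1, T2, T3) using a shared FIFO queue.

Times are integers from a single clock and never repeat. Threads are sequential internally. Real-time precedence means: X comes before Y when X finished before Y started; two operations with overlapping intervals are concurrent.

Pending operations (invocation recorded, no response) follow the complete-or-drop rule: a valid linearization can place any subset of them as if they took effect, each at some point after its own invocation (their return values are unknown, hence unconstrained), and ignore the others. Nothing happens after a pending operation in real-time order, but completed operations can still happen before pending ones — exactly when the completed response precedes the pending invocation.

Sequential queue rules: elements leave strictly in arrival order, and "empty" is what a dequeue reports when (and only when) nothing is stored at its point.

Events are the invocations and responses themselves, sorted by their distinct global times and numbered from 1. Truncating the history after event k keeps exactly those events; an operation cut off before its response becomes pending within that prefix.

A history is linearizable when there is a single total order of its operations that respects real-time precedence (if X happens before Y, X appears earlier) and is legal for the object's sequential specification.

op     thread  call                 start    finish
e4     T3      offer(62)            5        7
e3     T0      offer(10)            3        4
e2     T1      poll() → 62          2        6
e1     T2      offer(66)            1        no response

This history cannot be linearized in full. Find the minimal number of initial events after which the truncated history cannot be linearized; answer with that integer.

events 1..5 are still linearizable — one witness is e1, e2, e3:
after step 1 (e1 offer(66) (pending, included)): queue <66>
after step 2 (e2 poll() (pending, included)): queue <>
after step 3 (e3 offer(10)): queue <10>
at event 6 (e2's time-6 response) nothing linearizes any more
including or dropping the 2 pending operations (e1, e4) in any combination fails
sample order e2, e3 (pending dropped) stalls at step 1 — e2 poll() → 62 has no legal effect
sample order e3, e2 (pending dropped) stalls at step 2 — e2 poll() → 62 has no legal effect

6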